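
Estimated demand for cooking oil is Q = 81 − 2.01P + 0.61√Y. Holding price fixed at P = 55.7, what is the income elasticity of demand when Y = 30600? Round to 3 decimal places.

At P = 55.7, Y = 30600: Q = 75.749.
Holding P constant, ∂Q/∂Y = 0.61/(2√Y) = 0.00174357.
η_Y = (∂Q/∂Y)·(Y/Q) = 0.00174357 × (30600/75.749) = 0.704.

0.704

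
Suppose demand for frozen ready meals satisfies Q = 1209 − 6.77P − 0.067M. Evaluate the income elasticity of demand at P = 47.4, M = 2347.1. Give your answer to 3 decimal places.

-0.215

At P = 47.4, M = 2347.1: Q = 730.846.
Holding P constant, ∂Q/∂M = −0.067.
η_M = (∂Q/∂M)·(M/Q) = -0.067 × (2347.1/730.846) = -0.215.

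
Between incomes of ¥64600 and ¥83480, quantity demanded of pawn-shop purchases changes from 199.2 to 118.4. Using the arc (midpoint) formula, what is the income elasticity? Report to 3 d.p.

ΔQ = 118.4 − 199.2 = -80.8; midpoint Q̄ = (199.2 + 118.4)/2 = 158.8.
ΔI = 83480 − 64600 = 18880; midpoint Ī = (64600 + 83480)/2 = 74040.
η = (ΔQ/Q̄) ÷ (ΔI/Ī) = (-80.8/158.8) ÷ (18880/74040) = -1.995.

-1.995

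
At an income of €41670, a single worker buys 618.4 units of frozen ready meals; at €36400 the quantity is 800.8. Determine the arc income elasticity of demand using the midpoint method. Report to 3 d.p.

-1.904

ΔQ = 800.8 − 618.4 = 182.4; midpoint Q̄ = (618.4 + 800.8)/2 = 709.6.
ΔI = 36400 − 41670 = -5270; midpoint Ī = (41670 + 36400)/2 = 39035.
η = (ΔQ/Q̄) ÷ (ΔI/Ī) = (182.4/709.6) ÷ (-5270/39035) = -1.904.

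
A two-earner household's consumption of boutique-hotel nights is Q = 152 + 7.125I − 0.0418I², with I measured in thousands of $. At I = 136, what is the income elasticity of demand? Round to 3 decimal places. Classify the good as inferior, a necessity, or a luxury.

At I = 136: Q = 347.8672.
dQ/dI = 7.125 − 0.0836I = -4.24460.
η = (dQ/dI)·(I/Q) = -4.24460 × (136/347.8672) = -1.659.
η < 0 ⇒ inferior good.

-1.659 (inferior good)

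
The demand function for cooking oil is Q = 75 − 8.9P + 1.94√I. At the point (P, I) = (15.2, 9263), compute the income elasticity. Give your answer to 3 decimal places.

At P = 15.2, I = 9263: Q = 126.434.
Holding P constant, ∂Q/∂I = 1.94/(2√I) = 0.0100785.
η_I = (∂Q/∂I)·(I/Q) = 0.0100785 × (9263/126.434) = 0.738.

0.738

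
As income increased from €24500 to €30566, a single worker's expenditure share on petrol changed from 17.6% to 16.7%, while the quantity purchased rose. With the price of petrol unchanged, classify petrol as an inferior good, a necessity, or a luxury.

Quantity rises but the budget share falls as income rises, so 0 < η < 1.

necessity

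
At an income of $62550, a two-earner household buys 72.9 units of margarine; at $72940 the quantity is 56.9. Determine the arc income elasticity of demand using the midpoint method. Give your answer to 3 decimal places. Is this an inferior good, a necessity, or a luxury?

-1.607 (inferior good)

ΔQ = 56.9 − 72.9 = -16; midpoint Q̄ = (72.9 + 56.9)/2 = 64.9.
ΔI = 72940 − 62550 = 10390; midpoint Ī = (62550 + 72940)/2 = 67745.
η = (ΔQ/Q̄) ÷ (ΔI/Ī) = (-16/64.9) ÷ (10390/67745) = -1.607.
η < 0 ⇒ inferior good.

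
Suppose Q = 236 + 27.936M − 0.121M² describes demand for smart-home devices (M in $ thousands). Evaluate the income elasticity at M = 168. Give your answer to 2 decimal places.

At M = 168: Q = 1514.1440.
dQ/dM = 27.936 − 0.242M = -12.72000.
η = (dQ/dM)·(M/Q) = -12.72000 × (168/1514.1440) = -1.41.

-1.41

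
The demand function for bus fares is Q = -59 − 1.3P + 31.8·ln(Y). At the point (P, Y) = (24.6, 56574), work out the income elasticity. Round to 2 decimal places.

0.12

At P = 24.6, Y = 56574: Q = 257.017.
Holding P constant, ∂Q/∂Y = 31.8/Y = 0.000562096.
η_Y = (∂Q/∂Y)·(Y/Q) = 0.000562096 × (56574/257.017) = 0.12.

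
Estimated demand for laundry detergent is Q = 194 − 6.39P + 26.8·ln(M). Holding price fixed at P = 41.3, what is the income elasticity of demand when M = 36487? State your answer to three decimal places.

At P = 41.3, M = 36487: Q = 211.619.
Holding P constant, ∂Q/∂M = 26.8/M = 0.000734508.
η_M = (∂Q/∂M)·(M/Q) = 0.000734508 × (36487/211.619) = 0.127.

0.127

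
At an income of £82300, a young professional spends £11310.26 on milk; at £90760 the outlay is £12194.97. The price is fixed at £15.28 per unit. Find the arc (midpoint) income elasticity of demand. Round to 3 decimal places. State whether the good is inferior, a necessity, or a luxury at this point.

0.770 (necessity)

With a constant price, Q₁ = 11310.26/15.28 = 740.200 and Q₂ = 12194.97/15.28 = 798.100 (equivalently, work directly with expenditure since P cancels).
Midpoint %ΔQ = (12194.97 − 11310.26)/11752.62 = 0.07528; midpoint %ΔI = (90760 − 82300)/86530 = 0.09777.
η = 0.07528 / 0.09777 = 0.770.
0 < η < 1 ⇒ necessity.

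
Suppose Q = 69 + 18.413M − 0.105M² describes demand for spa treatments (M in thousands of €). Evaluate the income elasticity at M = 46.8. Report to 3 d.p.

0.573

At M = 46.8: Q = 700.7532.
dQ/dM = 18.413 − 0.21M = 8.58500.
η = (dQ/dM)·(M/Q) = 8.58500 × (46.8/700.7532) = 0.573.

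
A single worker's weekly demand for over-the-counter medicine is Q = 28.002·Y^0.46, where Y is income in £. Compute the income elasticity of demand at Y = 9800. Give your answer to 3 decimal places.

0.460

For Q = A·Y^β the income elasticity is constant and equal to β.
Here β = 0.46, so η = 0.460.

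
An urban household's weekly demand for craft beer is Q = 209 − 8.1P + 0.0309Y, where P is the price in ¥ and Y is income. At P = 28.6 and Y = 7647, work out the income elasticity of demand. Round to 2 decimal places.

1.11

At P = 28.6, Y = 7647: Q = 213.632.
Holding P constant, ∂Q/∂Y = 0.0309.
η_Y = (∂Q/∂Y)·(Y/Q) = 0.0309 × (7647/213.632) = 1.11.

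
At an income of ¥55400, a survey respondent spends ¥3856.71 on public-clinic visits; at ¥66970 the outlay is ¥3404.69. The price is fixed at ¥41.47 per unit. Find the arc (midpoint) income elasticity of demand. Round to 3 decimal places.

-0.658

With a constant price, Q₁ = 3856.71/41.47 = 93.000 and Q₂ = 3404.69/41.47 = 82.100 (equivalently, work directly with expenditure since P cancels).
Midpoint %ΔQ = (3404.69 − 3856.71)/3630.70 = -0.12450; midpoint %ΔI = (66970 − 55400)/61185 = 0.18910.
η = -0.12450 / 0.18910 = -0.658.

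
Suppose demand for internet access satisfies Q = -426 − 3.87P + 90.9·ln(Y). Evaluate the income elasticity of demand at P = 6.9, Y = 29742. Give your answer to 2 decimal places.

0.19

At P = 6.9, Y = 29742: Q = 483.596.
Holding P constant, ∂Q/∂Y = 90.9/Y = 0.00305628.
η_Y = (∂Q/∂Y)·(Y/Q) = 0.00305628 × (29742/483.596) = 0.19.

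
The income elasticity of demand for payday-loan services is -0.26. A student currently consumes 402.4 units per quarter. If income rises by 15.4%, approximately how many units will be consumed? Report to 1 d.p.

386.3

%ΔQ ≈ η × %ΔI = -0.26 × 15.4% = -4.004%.
New Q ≈ 402.4 × (1 − 0.04004) = 386.3.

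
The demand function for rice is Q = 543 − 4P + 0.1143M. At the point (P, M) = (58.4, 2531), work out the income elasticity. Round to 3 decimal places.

0.483

At P = 58.4, M = 2531: Q = 598.693.
Holding P constant, ∂Q/∂M = 0.1143.
η_M = (∂Q/∂M)·(M/Q) = 0.1143 × (2531/598.693) = 0.483.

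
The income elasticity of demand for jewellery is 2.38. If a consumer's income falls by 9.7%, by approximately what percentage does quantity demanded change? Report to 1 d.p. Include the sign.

-23.1%

%ΔQ ≈ η × %ΔI = 2.38 × (-9.7%) = -23.1%.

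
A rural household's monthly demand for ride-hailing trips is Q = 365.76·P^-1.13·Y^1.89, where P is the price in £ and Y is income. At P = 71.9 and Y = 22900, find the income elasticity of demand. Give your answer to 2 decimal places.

1.89

For a multiplicative demand Q = A·P^α·Y^β, the income elasticity is β everywhere.
Here β = 1.89, so η = 1.89.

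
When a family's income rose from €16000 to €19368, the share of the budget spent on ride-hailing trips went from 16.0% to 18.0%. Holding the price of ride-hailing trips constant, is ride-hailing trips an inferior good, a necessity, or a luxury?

luxury

The budget share rises as income rises, so η > 1.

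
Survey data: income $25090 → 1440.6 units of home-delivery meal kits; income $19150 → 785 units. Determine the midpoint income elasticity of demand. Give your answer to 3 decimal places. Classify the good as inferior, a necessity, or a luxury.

ΔQ = 785 − 1440.6 = -655.6; midpoint Q̄ = (1440.6 + 785)/2 = 1112.8.
ΔI = 19150 − 25090 = -5940; midpoint Ī = (25090 + 19150)/2 = 22120.
η = (ΔQ/Q̄) ÷ (ΔI/Ī) = (-655.6/1112.8) ÷ (-5940/22120) = 2.194.
η > 1 ⇒ luxury.

2.194 (luxury)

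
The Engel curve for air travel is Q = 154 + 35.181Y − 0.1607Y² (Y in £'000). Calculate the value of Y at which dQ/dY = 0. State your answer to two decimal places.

dQ/dY = 35.181 − 0.3214Y.
The good is inferior where dQ/dY < 0. Setting dQ/dY = 0 gives Y = 35.181 / 0.3214 = 109.46.

109.46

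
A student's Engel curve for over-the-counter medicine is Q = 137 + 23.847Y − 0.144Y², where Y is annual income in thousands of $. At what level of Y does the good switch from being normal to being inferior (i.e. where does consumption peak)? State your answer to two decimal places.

dQ/dY = 23.847 − 0.288Y.
The good is inferior where dQ/dY < 0. Setting dQ/dY = 0 gives Y = 23.847 / 0.288 = 82.80.

82.80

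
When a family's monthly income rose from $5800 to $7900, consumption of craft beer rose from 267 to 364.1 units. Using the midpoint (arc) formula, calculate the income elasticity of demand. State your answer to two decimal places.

1.00

ΔQ = 364.1 − 267 = 97.1; midpoint Q̄ = (267 + 364.1)/2 = 315.55.
ΔI = 7900 − 5800 = 2100; midpoint Ī = (5800 + 7900)/2 = 6850.
η = (ΔQ/Q̄) ÷ (ΔI/Ī) = (97.1/315.55) ÷ (2100/6850) = 1.00.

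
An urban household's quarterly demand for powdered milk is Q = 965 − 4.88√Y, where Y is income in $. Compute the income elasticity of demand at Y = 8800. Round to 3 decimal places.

At Y = 8800: Q = 507.215.
dQ/dY = -4.88/(2√Y) = -0.0260105 at this income.
η = (dQ/dY)·(Y/Q) = -0.0260105 × (8800/507.215) = -0.451.

-0.451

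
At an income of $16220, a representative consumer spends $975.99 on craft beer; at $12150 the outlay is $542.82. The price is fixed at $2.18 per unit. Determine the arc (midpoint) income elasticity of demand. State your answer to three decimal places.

1.988

With a constant price, Q₁ = 975.99/2.18 = 447.702 and Q₂ = 542.82/2.18 = 249.000 (equivalently, work directly with expenditure since P cancels).
Midpoint %ΔQ = (542.82 − 975.99)/759.41 = -0.57041; midpoint %ΔI = (12150 − 16220)/14185 = -0.28692.
η = -0.57041 / -0.28692 = 1.988.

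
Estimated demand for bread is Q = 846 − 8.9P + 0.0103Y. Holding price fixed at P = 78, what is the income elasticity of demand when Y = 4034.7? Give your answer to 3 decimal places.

At P = 78, Y = 4034.7: Q = 193.357.
Holding P constant, ∂Q/∂Y = 0.0103.
η_Y = (∂Q/∂Y)·(Y/Q) = 0.0103 × (4034.7/193.357) = 0.215.

0.215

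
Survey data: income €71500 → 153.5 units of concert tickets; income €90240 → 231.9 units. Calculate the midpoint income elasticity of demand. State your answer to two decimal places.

ΔQ = 231.9 − 153.5 = 78.4; midpoint Q̄ = (153.5 + 231.9)/2 = 192.7.
ΔI = 90240 − 71500 = 18740; midpoint Ī = (71500 + 90240)/2 = 80870.
η = (ΔQ/Q̄) ÷ (ΔI/Ī) = (78.4/192.7) ÷ (18740/80870) = 1.76.

1.76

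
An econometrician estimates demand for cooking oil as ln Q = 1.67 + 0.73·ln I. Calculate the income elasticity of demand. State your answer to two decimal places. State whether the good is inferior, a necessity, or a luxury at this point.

0.73 (necessity)

In a log-linear demand, the coefficient on ln I is the income elasticity.
So η = 0.73.
0 < η < 1 ⇒ necessity.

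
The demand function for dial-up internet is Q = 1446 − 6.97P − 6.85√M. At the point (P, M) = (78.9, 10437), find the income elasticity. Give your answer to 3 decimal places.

At P = 78.9, M = 10437: Q = 196.260.
Holding P constant, ∂Q/∂M = -6.85/(2√M) = -0.0335253.
η_M = (∂Q/∂M)·(M/Q) = -0.0335253 × (10437/196.260) = -1.783.

-1.783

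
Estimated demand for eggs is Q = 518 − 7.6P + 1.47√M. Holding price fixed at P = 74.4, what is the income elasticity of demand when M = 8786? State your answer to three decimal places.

0.763

At P = 74.4, M = 8786: Q = 90.348.
Holding P constant, ∂Q/∂M = 1.47/(2√M) = 0.00784137.
η_M = (∂Q/∂M)·(M/Q) = 0.00784137 × (8786/90.348) = 0.763.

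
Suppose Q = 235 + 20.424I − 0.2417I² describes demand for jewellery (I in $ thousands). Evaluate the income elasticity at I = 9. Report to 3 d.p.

At I = 9: Q = 399.2383.
dQ/dI = 20.424 − 0.4834I = 16.07340.
η = (dQ/dI)·(I/Q) = 16.07340 × (9/399.2383) = 0.362.

0.362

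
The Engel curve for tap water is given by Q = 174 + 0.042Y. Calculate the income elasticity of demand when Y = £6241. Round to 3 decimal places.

At Y = 6241: Q = 436.122.
dQ/dY = 0.042.
η = (dQ/dY)·(Y/Q) = 0.042 × (6241/436.122) = 0.601.

0.601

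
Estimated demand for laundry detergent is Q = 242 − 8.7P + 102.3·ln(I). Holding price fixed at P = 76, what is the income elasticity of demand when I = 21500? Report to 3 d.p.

At P = 76, I = 21500: Q = 601.325.
Holding P constant, ∂Q/∂I = 102.3/I = 0.00475814.
η_I = (∂Q/∂I)·(I/Q) = 0.00475814 × (21500/601.325) = 0.170.

0.170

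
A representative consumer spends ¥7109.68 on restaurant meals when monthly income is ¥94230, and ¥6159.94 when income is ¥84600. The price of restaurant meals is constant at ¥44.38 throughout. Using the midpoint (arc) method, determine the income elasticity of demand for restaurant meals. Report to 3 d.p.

With a constant price, Q₁ = 7109.68/44.38 = 160.200 and Q₂ = 6159.94/44.38 = 138.800 (equivalently, work directly with expenditure since P cancels).
Midpoint %ΔQ = (6159.94 − 7109.68)/6634.81 = -0.14315; midpoint %ΔI = (84600 − 94230)/89415 = -0.10770.
η = -0.14315 / -0.10770 = 1.329.

1.329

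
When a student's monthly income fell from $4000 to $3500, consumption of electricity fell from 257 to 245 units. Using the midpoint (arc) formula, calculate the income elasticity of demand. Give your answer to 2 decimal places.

ΔQ = 245 − 257 = -12; midpoint Q̄ = (257 + 245)/2 = 251.
ΔI = 3500 − 4000 = -500; midpoint Ī = (4000 + 3500)/2 = 3750.
η = (ΔQ/Q̄) ÷ (ΔI/Ī) = (-12/251) ÷ (-500/3750) = 0.36.

0.36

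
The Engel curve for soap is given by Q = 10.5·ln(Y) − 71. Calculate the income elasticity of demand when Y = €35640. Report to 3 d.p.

0.269

At Y = 35640: Q = 39.053.
dQ/dY = 10.5/Y = 0.000294613 at this income.
η = (dQ/dY)·(Y/Q) = 0.000294613 × (35640/39.053) = 0.269.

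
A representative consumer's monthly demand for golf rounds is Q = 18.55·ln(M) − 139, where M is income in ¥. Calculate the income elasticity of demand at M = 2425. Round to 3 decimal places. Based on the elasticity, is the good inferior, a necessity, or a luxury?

At M = 2425: Q = 5.571.
dQ/dM = 18.55/M = 0.00764948 at this income.
η = (dQ/dM)·(M/Q) = 0.00764948 × (2425/5.571) = 3.330.
Since η > 1, the good is a luxury.

3.330 (luxury)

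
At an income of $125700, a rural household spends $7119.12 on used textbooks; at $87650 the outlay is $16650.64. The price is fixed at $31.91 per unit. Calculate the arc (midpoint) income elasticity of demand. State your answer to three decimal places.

With a constant price, Q₁ = 7119.12/31.91 = 223.100 and Q₂ = 16650.64/31.91 = 521.800 (equivalently, work directly with expenditure since P cancels).
Midpoint %ΔQ = (16650.64 − 7119.12)/11884.88 = 0.80199; midpoint %ΔI = (87650 − 125700)/106675 = -0.35669.
η = 0.80199 / -0.35669 = -2.248.

-2.248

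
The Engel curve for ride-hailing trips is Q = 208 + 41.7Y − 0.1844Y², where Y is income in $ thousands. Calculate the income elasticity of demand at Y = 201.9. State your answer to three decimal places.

-5.957

At Y = 201.9: Q = 1110.4203.
dQ/dY = 41.7 − 0.3688Y = -32.76072.
η = (dQ/dY)·(Y/Q) = -32.76072 × (201.9/1110.4203) = -5.957.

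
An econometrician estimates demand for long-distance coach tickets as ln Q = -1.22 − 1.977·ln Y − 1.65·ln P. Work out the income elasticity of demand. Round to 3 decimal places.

In a log-linear demand, the coefficient on ln Y is the income elasticity.
So η = -1.977.

-1.977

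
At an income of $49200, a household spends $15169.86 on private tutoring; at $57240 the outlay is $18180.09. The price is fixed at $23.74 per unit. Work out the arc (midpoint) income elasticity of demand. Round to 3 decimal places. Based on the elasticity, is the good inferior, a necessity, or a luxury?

With a constant price, Q₁ = 15169.86/23.74 = 639.000 and Q₂ = 18180.09/23.74 = 765.800 (equivalently, work directly with expenditure since P cancels).
Midpoint %ΔQ = (18180.09 − 15169.86)/16674.97 = 0.18052; midpoint %ΔI = (57240 − 49200)/53220 = 0.15107.
η = 0.18052 / 0.15107 = 1.195.
η > 1 ⇒ luxury.

1.195 (luxury)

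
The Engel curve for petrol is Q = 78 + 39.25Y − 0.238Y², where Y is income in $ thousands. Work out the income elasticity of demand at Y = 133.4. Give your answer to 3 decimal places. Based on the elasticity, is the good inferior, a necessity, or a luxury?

At Y = 133.4: Q = 1078.6067.
dQ/dY = 39.25 − 0.476Y = -24.24840.
η = (dQ/dY)·(Y/Q) = -24.24840 × (133.4/1078.6067) = -2.999.
η < 0 ⇒ inferior good.

-2.999 (inferior good)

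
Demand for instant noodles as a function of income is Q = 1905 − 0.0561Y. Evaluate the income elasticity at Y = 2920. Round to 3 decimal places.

-0.094

At Y = 2920: Q = 1741.188.
dQ/dY = −0.0561.
η = (dQ/dY)·(Y/Q) = -0.0561 × (2920/1741.188) = -0.094.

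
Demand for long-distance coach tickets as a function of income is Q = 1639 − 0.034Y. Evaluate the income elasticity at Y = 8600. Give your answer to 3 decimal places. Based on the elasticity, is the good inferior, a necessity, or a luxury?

At Y = 8600: Q = 1346.600.
dQ/dY = −0.034.
η = (dQ/dY)·(Y/Q) = -0.034 × (8600/1346.600) = -0.217.
Since η < 0, the good is an inferior good.

-0.217 (inferior good)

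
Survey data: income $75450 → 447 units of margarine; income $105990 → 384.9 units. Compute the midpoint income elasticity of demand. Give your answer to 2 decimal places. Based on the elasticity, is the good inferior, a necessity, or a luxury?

-0.44 (inferior good)

ΔQ = 384.9 − 447 = -62.1; midpoint Q̄ = (447 + 384.9)/2 = 415.95.
ΔI = 105990 − 75450 = 30540; midpoint Ī = (75450 + 105990)/2 = 90720.
η = (ΔQ/Q̄) ÷ (ΔI/Ī) = (-62.1/415.95) ÷ (30540/90720) = -0.44.
η < 0 ⇒ inferior good.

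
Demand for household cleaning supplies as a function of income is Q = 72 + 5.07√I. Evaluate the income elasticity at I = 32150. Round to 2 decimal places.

0.46

At I = 32150: Q = 981.072.
dQ/dI = 5.07/(2√I) = 0.014138 at this income.
η = (dQ/dI)·(I/Q) = 0.014138 × (32150/981.072) = 0.46.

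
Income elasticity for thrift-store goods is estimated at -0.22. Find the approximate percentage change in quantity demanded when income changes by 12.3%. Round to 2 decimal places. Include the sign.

%ΔQ ≈ η × %ΔI = -0.22 × 12.3% = -2.71%.

-2.71%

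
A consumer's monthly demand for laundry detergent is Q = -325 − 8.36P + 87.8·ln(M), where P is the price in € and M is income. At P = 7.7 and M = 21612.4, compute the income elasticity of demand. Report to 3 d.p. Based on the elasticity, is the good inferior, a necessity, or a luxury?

At P = 7.7, M = 21612.4: Q = 486.962.
Holding P constant, ∂Q/∂M = 87.8/M = 0.00406248.
η_M = (∂Q/∂M)·(M/Q) = 0.00406248 × (21612.4/486.962) = 0.180.
Since 0 < η < 1, this is a necessity.

0.180 (necessity)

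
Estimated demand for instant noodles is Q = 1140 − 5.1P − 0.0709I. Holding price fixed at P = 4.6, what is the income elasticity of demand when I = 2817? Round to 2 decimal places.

At P = 4.6, I = 2817: Q = 916.815.
Holding P constant, ∂Q/∂I = −0.0709.
η_I = (∂Q/∂I)·(I/Q) = -0.0709 × (2817/916.815) = -0.22.

-0.22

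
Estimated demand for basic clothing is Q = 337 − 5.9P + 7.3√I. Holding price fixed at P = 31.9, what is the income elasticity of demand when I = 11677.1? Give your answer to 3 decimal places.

0.421

At P = 31.9, I = 11677.1: Q = 937.633.
Holding P constant, ∂Q/∂I = 7.3/(2√I) = 0.0337773.
η_I = (∂Q/∂I)·(I/Q) = 0.0337773 × (11677.1/937.633) = 0.421.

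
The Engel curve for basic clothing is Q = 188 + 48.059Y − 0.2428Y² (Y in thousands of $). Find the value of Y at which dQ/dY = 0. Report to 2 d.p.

98.97

dQ/dY = 48.059 − 0.4856Y.
The good is inferior where dQ/dY < 0. Setting dQ/dY = 0 gives Y = 48.059 / 0.4856 = 98.97.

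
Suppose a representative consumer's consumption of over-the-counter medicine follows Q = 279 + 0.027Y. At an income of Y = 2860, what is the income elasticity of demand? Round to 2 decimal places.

0.22

At Y = 2860: Q = 356.220.
dQ/dY = 0.027.
η = (dQ/dY)·(Y/Q) = 0.027 × (2860/356.220) = 0.22.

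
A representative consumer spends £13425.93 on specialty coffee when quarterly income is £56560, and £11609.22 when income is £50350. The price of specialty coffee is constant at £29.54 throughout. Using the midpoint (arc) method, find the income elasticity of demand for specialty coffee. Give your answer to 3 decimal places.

1.249

With a constant price, Q₁ = 13425.93/29.54 = 454.500 and Q₂ = 11609.22/29.54 = 393.000 (equivalently, work directly with expenditure since P cancels).
Midpoint %ΔQ = (11609.22 − 13425.93)/12517.58 = -0.14513; midpoint %ΔI = (50350 − 56560)/53455 = -0.11617.
η = -0.14513 / -0.11617 = 1.249.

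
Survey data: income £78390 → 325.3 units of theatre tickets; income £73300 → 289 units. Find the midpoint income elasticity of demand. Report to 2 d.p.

1.76

ΔQ = 289 − 325.3 = -36.3; midpoint Q̄ = (325.3 + 289)/2 = 307.15.
ΔI = 73300 − 78390 = -5090; midpoint Ī = (78390 + 73300)/2 = 75845.
η = (ΔQ/Q̄) ÷ (ΔI/Ī) = (-36.3/307.15) ÷ (-5090/75845) = 1.76.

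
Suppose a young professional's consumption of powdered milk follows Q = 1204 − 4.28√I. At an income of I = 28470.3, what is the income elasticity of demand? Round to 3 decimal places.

At I = 28470.3: Q = 481.829.
dQ/dI = -4.28/(2√I) = -0.0126829 at this income.
η = (dQ/dI)·(I/Q) = -0.0126829 × (28470.3/481.829) = -0.749.

-0.749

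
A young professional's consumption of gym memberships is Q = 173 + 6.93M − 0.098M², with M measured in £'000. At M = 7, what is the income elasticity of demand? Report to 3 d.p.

0.180

At M = 7: Q = 216.7080.
dQ/dM = 6.93 − 0.196M = 5.55800.
η = (dQ/dM)·(M/Q) = 5.55800 × (7/216.7080) = 0.180.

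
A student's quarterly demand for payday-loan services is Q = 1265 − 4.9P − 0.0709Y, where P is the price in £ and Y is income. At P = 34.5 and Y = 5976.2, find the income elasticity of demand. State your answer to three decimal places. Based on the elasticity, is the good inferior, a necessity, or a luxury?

-0.630 (inferior good)

At P = 34.5, Y = 5976.2: Q = 672.237.
Holding P constant, ∂Q/∂Y = −0.0709.
η_Y = (∂Q/∂Y)·(Y/Q) = -0.0709 × (5976.2/672.237) = -0.630.
Since η < 0, this is an inferior good.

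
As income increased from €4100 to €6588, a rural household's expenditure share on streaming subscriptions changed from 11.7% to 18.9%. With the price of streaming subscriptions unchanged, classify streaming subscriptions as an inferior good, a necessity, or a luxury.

luxury

The budget share rises as income rises, so η > 1.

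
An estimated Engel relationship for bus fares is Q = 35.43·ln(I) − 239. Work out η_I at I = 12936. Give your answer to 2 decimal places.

At I = 12936: Q = 96.443.
dQ/dI = 35.43/I = 0.00273887 at this income.
η = (dQ/dI)·(I/Q) = 0.00273887 × (12936/96.443) = 0.37.

0.37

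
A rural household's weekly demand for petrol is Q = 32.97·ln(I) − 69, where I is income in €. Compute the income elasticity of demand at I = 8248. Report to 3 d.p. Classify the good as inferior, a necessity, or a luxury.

0.144 (necessity)

At I = 8248: Q = 228.314.
dQ/dI = 32.97/I = 0.00399733 at this income.
η = (dQ/dI)·(I/Q) = 0.00399733 × (8248/228.314) = 0.144.
Since 0 < η < 1, the good is a necessity.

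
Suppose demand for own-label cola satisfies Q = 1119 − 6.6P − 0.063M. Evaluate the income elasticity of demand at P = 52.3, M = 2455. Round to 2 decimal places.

At P = 52.3, M = 2455: Q = 619.155.
Holding P constant, ∂Q/∂M = −0.063.
η_M = (∂Q/∂M)·(M/Q) = -0.063 × (2455/619.155) = -0.25.

-0.25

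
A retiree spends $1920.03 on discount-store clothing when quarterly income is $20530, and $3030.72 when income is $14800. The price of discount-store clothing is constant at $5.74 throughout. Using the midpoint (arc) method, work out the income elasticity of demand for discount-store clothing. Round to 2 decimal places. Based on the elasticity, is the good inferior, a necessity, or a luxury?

-1.38 (inferior good)

With a constant price, Q₁ = 1920.03/5.74 = 334.500 and Q₂ = 3030.72/5.74 = 528.000 (equivalently, work directly with expenditure since P cancels).
Midpoint %ΔQ = (3030.72 − 1920.03)/2475.38 = 0.44870; midpoint %ΔI = (14800 − 20530)/17665 = -0.32437.
η = 0.44870 / -0.32437 = -1.38.
η < 0 ⇒ inferior good.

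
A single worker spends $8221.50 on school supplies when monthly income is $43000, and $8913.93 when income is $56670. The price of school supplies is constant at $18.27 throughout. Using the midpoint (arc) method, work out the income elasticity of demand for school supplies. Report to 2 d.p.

0.29

With a constant price, Q₁ = 8221.50/18.27 = 450.000 and Q₂ = 8913.93/18.27 = 487.900 (equivalently, work directly with expenditure since P cancels).
Midpoint %ΔQ = (8913.93 − 8221.50)/8567.72 = 0.08082; midpoint %ΔI = (56670 − 43000)/49835 = 0.27431.
η = 0.08082 / 0.27431 = 0.29.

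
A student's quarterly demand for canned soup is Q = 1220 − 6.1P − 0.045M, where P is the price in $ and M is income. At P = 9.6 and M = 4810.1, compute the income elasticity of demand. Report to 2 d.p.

-0.23

At P = 9.6, M = 4810.1: Q = 944.986.
Holding P constant, ∂Q/∂M = −0.045.
η_M = (∂Q/∂M)·(M/Q) = -0.045 × (4810.1/944.986) = -0.23.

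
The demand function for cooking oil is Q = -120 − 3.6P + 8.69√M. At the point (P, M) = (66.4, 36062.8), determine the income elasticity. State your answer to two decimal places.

At P = 66.4, M = 36062.8: Q = 1291.209.
Holding P constant, ∂Q/∂M = 8.69/(2√M) = 0.0228802.
η_M = (∂Q/∂M)·(M/Q) = 0.0228802 × (36062.8/1291.209) = 0.64.

0.64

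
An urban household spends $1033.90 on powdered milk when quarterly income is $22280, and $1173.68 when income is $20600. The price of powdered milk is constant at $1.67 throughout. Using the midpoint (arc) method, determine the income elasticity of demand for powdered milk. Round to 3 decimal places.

-1.616

With a constant price, Q₁ = 1033.90/1.67 = 619.102 and Q₂ = 1173.68/1.67 = 702.802 (equivalently, work directly with expenditure since P cancels).
Midpoint %ΔQ = (1173.68 − 1033.90)/1103.79 = 0.12664; midpoint %ΔI = (20600 − 22280)/21440 = -0.07836.
η = 0.12664 / -0.07836 = -1.616.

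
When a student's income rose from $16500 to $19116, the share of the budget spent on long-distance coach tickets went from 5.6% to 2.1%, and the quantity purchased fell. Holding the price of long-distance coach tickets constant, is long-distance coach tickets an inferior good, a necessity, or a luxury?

Quantity demanded falls as income rises, so η < 0.

inferior good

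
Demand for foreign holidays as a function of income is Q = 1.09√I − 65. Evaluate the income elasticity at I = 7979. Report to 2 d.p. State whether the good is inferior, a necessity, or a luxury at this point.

At I = 7979: Q = 32.365.
dQ/dI = 1.09/(2√I) = 0.0061013 at this income.
η = (dQ/dI)·(I/Q) = 0.0061013 × (7979/32.365) = 1.50.
Since η > 1, the good is a luxury.

1.50 (luxury)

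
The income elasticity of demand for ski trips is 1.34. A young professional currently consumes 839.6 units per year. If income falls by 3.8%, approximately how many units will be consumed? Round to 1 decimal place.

%ΔQ ≈ η × %ΔI = 1.34 × (-3.8%) = -5.092%.
New Q ≈ 839.6 × (1 − 0.05092) = 796.8.

796.8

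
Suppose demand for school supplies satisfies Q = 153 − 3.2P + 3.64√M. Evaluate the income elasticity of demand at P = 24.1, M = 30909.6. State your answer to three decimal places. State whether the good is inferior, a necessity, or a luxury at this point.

At P = 24.1, M = 30909.6: Q = 715.833.
Holding P constant, ∂Q/∂M = 3.64/(2√M) = 0.010352.
η_M = (∂Q/∂M)·(M/Q) = 0.010352 × (30909.6/715.833) = 0.447.
Since 0 < η < 1, this is a necessity.

0.447 (necessity)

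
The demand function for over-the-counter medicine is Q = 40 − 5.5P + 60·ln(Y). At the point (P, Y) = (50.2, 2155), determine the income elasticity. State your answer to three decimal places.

At P = 50.2, Y = 2155: Q = 224.433.
Holding P constant, ∂Q/∂Y = 60/Y = 0.0278422.
η_Y = (∂Q/∂Y)·(Y/Q) = 0.0278422 × (2155/224.433) = 0.267.

0.267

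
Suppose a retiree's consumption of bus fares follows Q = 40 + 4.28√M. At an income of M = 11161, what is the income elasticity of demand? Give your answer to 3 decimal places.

0.459

At M = 11161: Q = 492.163.
dQ/dM = 4.28/(2√M) = 0.0202564 at this income.
η = (dQ/dM)·(M/Q) = 0.0202564 × (11161/492.163) = 0.459.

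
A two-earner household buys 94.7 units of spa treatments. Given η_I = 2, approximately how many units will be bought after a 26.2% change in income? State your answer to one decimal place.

144.3

%ΔQ ≈ η × %ΔI = 2 × 26.2% = 52.4%.
New Q ≈ 94.7 × (1 + 0.524) = 144.3.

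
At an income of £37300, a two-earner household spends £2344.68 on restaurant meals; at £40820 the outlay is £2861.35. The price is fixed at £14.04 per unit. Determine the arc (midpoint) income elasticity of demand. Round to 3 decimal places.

2.203

With a constant price, Q₁ = 2344.68/14.04 = 167.000 and Q₂ = 2861.35/14.04 = 203.800 (equivalently, work directly with expenditure since P cancels).
Midpoint %ΔQ = (2861.35 − 2344.68)/2603.02 = 0.19849; midpoint %ΔI = (40820 − 37300)/39060 = 0.09012.
η = 0.19849 / 0.09012 = 2.203.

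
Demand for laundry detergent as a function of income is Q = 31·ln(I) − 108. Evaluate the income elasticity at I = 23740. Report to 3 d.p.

At I = 23740: Q = 204.322.
dQ/dI = 31/I = 0.00130581 at this income.
η = (dQ/dI)·(I/Q) = 0.00130581 × (23740/204.322) = 0.152.

0.152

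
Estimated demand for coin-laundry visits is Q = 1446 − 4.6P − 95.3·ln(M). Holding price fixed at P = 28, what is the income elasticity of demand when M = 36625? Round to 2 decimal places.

At P = 28, M = 36625: Q = 315.741.
Holding P constant, ∂Q/∂M = -95.3/M = -0.00260205.
η_M = (∂Q/∂M)·(M/Q) = -0.00260205 × (36625/315.741) = -0.30.

-0.30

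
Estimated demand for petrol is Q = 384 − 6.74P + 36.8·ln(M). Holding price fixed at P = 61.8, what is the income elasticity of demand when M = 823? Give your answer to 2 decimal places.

0.17

At P = 61.8, M = 823: Q = 214.505.
Holding P constant, ∂Q/∂M = 36.8/M = 0.0447145.
η_M = (∂Q/∂M)·(M/Q) = 0.0447145 × (823/214.505) = 0.17.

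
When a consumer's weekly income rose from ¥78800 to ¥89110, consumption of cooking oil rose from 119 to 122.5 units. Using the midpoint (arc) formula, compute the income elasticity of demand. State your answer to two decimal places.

ΔQ = 122.5 − 119 = 3.5; midpoint Q̄ = (119 + 122.5)/2 = 120.75.
ΔI = 89110 − 78800 = 10310; midpoint Ī = (78800 + 89110)/2 = 83955.
η = (ΔQ/Q̄) ÷ (ΔI/Ī) = (3.5/120.75) ÷ (10310/83955) = 0.24.

0.24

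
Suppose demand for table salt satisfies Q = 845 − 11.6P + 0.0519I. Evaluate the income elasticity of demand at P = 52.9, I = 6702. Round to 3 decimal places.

0.601

At P = 52.9, I = 6702: Q = 579.194.
Holding P constant, ∂Q/∂I = 0.0519.
η_I = (∂Q/∂I)·(I/Q) = 0.0519 × (6702/579.194) = 0.601.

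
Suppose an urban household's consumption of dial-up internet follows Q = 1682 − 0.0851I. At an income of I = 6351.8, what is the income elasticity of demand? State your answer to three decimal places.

-0.474

At I = 6351.8: Q = 1141.462.
dQ/dI = −0.0851.
η = (dQ/dI)·(I/Q) = -0.0851 × (6351.8/1141.462) = -0.474.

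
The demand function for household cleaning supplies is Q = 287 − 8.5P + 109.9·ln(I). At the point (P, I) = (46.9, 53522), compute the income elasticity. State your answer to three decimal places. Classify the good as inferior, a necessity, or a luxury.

At P = 46.9, I = 53522: Q = 1084.925.
Holding P constant, ∂Q/∂I = 109.9/I = 0.00205336.
η_I = (∂Q/∂I)·(I/Q) = 0.00205336 × (53522/1084.925) = 0.101.
Since 0 < η < 1, this is a necessity.

0.101 (necessity)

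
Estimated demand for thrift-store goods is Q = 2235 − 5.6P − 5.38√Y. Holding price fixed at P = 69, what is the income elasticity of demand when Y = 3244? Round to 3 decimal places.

-0.099

At P = 69, Y = 3244: Q = 1542.176.
Holding P constant, ∂Q/∂Y = -5.38/(2√Y) = -0.0472293.
η_Y = (∂Q/∂Y)·(Y/Q) = -0.0472293 × (3244/1542.176) = -0.099.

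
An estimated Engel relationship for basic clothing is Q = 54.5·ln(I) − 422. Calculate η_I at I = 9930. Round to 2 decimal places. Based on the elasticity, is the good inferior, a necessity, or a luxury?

At I = 9930: Q = 79.581.
dQ/dI = 54.5/I = 0.00548842 at this income.
η = (dQ/dI)·(I/Q) = 0.00548842 × (9930/79.581) = 0.68.
Since 0 < η < 1, the good is a necessity.

0.68 (necessity)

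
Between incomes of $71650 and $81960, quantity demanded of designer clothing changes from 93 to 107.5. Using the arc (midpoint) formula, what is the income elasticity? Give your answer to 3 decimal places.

1.077

ΔQ = 107.5 − 93 = 14.5; midpoint Q̄ = (93 + 107.5)/2 = 100.25.
ΔI = 81960 − 71650 = 10310; midpoint Ī = (71650 + 81960)/2 = 76805.
η = (ΔQ/Q̄) ÷ (ΔI/Ī) = (14.5/100.25) ÷ (10310/76805) = 1.077.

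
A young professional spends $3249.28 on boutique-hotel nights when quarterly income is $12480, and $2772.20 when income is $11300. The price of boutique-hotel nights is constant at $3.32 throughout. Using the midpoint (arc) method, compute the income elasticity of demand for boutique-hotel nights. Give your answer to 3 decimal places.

With a constant price, Q₁ = 3249.28/3.32 = 978.699 and Q₂ = 2772.20/3.32 = 835.000 (equivalently, work directly with expenditure since P cancels).
Midpoint %ΔQ = (2772.20 − 3249.28)/3010.74 = -0.15846; midpoint %ΔI = (11300 − 12480)/11890 = -0.09924.
η = -0.15846 / -0.09924 = 1.597.

1.597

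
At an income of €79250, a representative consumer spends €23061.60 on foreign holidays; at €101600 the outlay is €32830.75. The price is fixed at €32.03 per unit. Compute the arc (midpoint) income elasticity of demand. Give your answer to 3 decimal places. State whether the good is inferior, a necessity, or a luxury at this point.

With a constant price, Q₁ = 23061.60/32.03 = 720.000 and Q₂ = 32830.75/32.03 = 1025.000 (equivalently, work directly with expenditure since P cancels).
Midpoint %ΔQ = (32830.75 − 23061.60)/27946.18 = 0.34957; midpoint %ΔI = (101600 − 79250)/90425 = 0.24717.
η = 0.34957 / 0.24717 = 1.414.
η > 1 ⇒ luxury.

1.414 (luxury)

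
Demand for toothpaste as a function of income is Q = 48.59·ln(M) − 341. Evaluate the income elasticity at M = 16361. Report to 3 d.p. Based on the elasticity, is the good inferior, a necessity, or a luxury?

At M = 16361: Q = 130.452.
dQ/dM = 48.59/M = 0.00296987 at this income.
η = (dQ/dM)·(M/Q) = 0.00296987 × (16361/130.452) = 0.372.
Since 0 < η < 1, the good is a necessity.

0.372 (necessity)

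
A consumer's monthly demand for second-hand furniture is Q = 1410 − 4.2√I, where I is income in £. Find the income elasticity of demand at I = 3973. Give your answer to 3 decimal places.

At I = 3973: Q = 1145.267.
dQ/dI = -4.2/(2√I) = -0.0333165 at this income.
η = (dQ/dI)·(I/Q) = -0.0333165 × (3973/1145.267) = -0.116.

-0.116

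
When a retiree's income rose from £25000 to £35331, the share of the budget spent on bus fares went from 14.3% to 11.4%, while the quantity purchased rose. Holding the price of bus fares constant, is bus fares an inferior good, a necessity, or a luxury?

necessity

Quantity rises but the budget share falls as income rises, so 0 < η < 1.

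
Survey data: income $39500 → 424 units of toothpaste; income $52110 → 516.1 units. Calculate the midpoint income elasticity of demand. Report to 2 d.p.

0.71

ΔQ = 516.1 − 424 = 92.1; midpoint Q̄ = (424 + 516.1)/2 = 470.05.
ΔI = 52110 − 39500 = 12610; midpoint Ī = (39500 + 52110)/2 = 45805.
η = (ΔQ/Q̄) ÷ (ΔI/Ī) = (92.1/470.05) ÷ (12610/45805) = 0.71.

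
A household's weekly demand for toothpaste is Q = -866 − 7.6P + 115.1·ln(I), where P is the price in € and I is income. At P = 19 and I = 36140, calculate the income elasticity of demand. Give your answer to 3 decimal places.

At P = 19, I = 36140: Q = 197.592.
Holding P constant, ∂Q/∂I = 115.1/I = 0.00318484.
η_I = (∂Q/∂I)·(I/Q) = 0.00318484 × (36140/197.592) = 0.583.

0.583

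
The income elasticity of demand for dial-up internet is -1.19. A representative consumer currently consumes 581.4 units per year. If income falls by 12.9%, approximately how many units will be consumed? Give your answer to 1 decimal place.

670.7

%ΔQ ≈ η × %ΔI = -1.19 × (-12.9%) = 15.351%.
New Q ≈ 581.4 × (1 + 0.15351) = 670.7.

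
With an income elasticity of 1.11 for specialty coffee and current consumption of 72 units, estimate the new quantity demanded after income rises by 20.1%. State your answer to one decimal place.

88.1

%ΔQ ≈ η × %ΔI = 1.11 × 20.1% = 22.311%.
New Q ≈ 72 × (1 + 0.22311) = 88.1.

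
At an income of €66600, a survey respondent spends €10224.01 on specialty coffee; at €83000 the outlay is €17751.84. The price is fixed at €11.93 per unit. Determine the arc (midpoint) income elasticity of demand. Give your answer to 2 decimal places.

With a constant price, Q₁ = 10224.01/11.93 = 857.000 and Q₂ = 17751.84/11.93 = 1488.000 (equivalently, work directly with expenditure since P cancels).
Midpoint %ΔQ = (17751.84 − 10224.01)/13987.93 = 0.53817; midpoint %ΔI = (83000 − 66600)/74800 = 0.21925.
η = 0.53817 / 0.21925 = 2.45.

2.45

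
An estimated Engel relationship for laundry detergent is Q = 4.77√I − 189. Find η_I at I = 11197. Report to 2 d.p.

At I = 11197: Q = 315.742.
dQ/dI = 4.77/(2√I) = 0.0225392 at this income.
η = (dQ/dI)·(I/Q) = 0.0225392 × (11197/315.742) = 0.80.

0.80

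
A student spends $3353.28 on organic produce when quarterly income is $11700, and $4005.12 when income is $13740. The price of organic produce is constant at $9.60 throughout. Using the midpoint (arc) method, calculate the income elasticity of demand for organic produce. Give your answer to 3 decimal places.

1.105

With a constant price, Q₁ = 3353.28/9.60 = 349.300 and Q₂ = 4005.12/9.60 = 417.200 (equivalently, work directly with expenditure since P cancels).
Midpoint %ΔQ = (4005.12 − 3353.28)/3679.20 = 0.17717; midpoint %ΔI = (13740 − 11700)/12720 = 0.16038.
η = 0.17717 / 0.16038 = 1.105.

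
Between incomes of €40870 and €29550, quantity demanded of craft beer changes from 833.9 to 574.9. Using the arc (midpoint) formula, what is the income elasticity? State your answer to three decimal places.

ΔQ = 574.9 − 833.9 = -259; midpoint Q̄ = (833.9 + 574.9)/2 = 704.4.
ΔI = 29550 − 40870 = -11320; midpoint Ī = (40870 + 29550)/2 = 35210.
η = (ΔQ/Q̄) ÷ (ΔI/Ī) = (-259/704.4) ÷ (-11320/35210) = 1.144.

1.144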